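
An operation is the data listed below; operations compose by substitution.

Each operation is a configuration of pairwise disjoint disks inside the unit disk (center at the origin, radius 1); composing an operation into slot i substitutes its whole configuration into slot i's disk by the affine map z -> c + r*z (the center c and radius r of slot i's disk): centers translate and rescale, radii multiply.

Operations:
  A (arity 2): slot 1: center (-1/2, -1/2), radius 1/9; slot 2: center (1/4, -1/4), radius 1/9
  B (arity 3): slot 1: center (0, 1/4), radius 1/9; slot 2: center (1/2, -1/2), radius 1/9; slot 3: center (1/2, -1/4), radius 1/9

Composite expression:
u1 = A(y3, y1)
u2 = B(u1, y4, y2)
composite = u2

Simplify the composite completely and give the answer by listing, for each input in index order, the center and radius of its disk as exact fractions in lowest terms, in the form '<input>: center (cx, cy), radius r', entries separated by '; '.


y1: center (1/36, 2/9), radius 1/81; y2: center (1/2, -1/4), radius 1/9; y3: center (-1/18, 7/36), radius 1/81; y4: center (1/2, -1/2), radius 1/9


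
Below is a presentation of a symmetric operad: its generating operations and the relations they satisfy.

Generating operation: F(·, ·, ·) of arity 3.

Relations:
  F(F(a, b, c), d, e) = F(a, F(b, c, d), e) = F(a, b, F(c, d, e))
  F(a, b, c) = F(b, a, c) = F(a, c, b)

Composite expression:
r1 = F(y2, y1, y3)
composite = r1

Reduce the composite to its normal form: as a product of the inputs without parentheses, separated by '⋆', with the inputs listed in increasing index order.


Any arrangement under F is one operation, so sort the y-inputs.
F(y2, y1, y3) flattens to y2 ⋆ y1 ⋆ y3
the factors in increasing index order: y1 ⋆ y2 ⋆ y3

y1 ⋆ y2 ⋆ y3


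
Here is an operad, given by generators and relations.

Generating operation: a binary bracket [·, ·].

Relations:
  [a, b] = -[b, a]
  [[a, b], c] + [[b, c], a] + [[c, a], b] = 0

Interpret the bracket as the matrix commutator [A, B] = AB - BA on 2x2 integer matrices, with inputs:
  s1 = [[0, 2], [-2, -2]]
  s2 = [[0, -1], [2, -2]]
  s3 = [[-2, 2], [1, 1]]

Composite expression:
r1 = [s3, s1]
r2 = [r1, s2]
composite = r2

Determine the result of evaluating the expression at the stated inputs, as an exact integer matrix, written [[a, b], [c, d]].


[[-24, 32], [16, 24]]

[s3, s1] = [[-6, -10], [-4, 6]]
[[s3, s1], s2] = [[-24, 32], [16, 24]]


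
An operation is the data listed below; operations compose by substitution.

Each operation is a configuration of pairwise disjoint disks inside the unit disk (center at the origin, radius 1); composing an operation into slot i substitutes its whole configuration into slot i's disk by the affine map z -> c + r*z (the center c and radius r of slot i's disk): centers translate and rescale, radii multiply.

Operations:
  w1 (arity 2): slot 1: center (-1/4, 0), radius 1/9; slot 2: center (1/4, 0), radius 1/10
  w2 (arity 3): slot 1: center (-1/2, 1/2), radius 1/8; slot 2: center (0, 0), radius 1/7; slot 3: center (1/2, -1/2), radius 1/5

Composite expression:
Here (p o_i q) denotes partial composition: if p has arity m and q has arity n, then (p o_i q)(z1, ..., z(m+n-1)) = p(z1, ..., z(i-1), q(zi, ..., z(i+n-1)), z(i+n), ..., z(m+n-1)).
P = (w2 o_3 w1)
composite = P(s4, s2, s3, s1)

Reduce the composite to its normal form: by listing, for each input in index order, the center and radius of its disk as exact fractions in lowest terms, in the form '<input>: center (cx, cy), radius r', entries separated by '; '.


s1: center (11/20, -1/2), radius 1/50; s2: center (0, 0), radius 1/7; s3: center (9/20, -1/2), radius 1/45; s4: center (-1/2, 1/2), radius 1/8

Affine substitution under w2: radii multiply and s-centers shift.
input s4: composing its 1 substitution step yields center (-1/2, 1/2), radius 1/8
input s2: composing its 1 substitution step yields center (0, 0), radius 1/7
input s3: composing its 2 substitution steps yields center (9/20, -1/2), radius 1/45
input s1: composing its 2 substitution steps yields center (11/20, -1/2), radius 1/50


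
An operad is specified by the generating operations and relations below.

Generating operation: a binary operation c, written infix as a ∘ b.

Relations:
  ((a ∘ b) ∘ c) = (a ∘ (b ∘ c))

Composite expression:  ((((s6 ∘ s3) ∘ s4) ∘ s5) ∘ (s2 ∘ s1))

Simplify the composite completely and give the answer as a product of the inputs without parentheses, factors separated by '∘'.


s6 ∘ s3 ∘ s4 ∘ s5 ∘ s2 ∘ s1

Under associativity of c, the answer is the s's in reading order.
(s6 ∘ s3) reduces to s6 ∘ s3
((s6 ∘ s3) ∘ s4) reduces to s6 ∘ s3 ∘ s4
(((s6 ∘ s3) ∘ s4) ∘ s5) reduces to s6 ∘ s3 ∘ s4 ∘ s5
(s2 ∘ s1) reduces to s2 ∘ s1
((((s6 ∘ s3) ∘ s4) ∘ s5) ∘ (s2 ∘ s1)) reduces to s6 ∘ s3 ∘ s4 ∘ s5 ∘ s2 ∘ s1


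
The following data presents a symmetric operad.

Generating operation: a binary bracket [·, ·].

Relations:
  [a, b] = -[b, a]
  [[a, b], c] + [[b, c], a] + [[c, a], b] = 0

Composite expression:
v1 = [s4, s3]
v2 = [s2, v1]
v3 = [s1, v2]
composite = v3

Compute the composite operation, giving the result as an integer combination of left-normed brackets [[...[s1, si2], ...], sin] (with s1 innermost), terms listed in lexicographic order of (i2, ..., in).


-[[[s1, s2], s3], s4] + [[[s1, s2], s4], s3] + [[[s1, s3], s4], s2] - [[[s1, s4], s3], s2]

Expand each bracket as ab - ba; the s1-initial words give the coefficients.
Composite bracket: [s1, [s2, [s4, s3]]]
The bracket unfolds into 8 signed words via [a, b] = ab - ba (2^3 = 8).
Coefficients come from the s1-initial words:
  word s1s2s3s4 has sign -1, contributing -[[[s1, s2], s3], s4]
  word s1s2s4s3 has sign +1, contributing +[[[s1, s2], s4], s3]
  word s1s3s4s2 has sign +1, contributing +[[[s1, s3], s4], s2]
  word s1s4s3s2 has sign -1, contributing -[[[s1, s4], s3], s2]


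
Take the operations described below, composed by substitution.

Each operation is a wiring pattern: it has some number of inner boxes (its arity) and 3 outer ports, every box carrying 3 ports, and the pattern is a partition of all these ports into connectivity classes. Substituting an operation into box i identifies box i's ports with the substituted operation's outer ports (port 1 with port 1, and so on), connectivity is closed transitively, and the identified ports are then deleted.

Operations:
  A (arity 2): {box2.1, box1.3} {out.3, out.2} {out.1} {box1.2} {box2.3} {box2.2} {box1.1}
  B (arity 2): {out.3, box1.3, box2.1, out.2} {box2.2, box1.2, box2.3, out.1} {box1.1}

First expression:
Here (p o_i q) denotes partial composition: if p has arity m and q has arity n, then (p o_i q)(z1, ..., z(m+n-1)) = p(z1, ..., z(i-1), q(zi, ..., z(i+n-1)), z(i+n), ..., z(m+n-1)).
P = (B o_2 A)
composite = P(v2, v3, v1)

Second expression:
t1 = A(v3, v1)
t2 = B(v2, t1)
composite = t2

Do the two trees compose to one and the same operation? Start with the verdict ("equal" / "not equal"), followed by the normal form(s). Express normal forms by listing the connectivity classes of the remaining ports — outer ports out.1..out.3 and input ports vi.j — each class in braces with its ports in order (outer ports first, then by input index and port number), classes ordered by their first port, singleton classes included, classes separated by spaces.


Reducing the first expression gives {out.1, v2.2} {out.2, out.3, v2.3} {v1.1, v3.3} {v1.2} {v1.3} {v2.1} {v3.1} {v3.2}
Reducing the second expression gives {out.1, v2.2} {out.2, out.3, v2.3} {v1.1, v3.3} {v1.2} {v1.3} {v2.1} {v3.1} {v3.2}
One common form — equal.

equal; both compose to {out.1, v2.2} {out.2, out.3, v2.3} {v1.1, v3.3} {v1.2} {v1.3} {v2.1} {v3.1} {v3.2}


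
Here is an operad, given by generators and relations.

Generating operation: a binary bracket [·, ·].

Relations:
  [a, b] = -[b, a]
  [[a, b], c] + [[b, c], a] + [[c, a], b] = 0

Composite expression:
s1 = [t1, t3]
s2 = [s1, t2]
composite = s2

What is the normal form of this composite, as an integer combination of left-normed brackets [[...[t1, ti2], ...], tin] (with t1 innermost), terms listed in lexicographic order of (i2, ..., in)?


[[t1, t3], t2]


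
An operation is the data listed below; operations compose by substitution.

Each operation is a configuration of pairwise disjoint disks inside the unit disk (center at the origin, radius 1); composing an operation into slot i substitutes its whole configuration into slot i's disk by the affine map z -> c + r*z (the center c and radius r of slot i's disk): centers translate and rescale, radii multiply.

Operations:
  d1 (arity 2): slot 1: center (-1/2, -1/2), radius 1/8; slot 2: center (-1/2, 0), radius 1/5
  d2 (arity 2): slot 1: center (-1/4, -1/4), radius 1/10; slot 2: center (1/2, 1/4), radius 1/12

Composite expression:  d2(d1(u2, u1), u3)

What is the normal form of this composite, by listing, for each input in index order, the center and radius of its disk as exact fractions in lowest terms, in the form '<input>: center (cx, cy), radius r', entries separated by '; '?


u1: center (-3/10, -1/4), radius 1/50; u2: center (-3/10, -3/10), radius 1/80; u3: center (1/2, 1/4), radius 1/12


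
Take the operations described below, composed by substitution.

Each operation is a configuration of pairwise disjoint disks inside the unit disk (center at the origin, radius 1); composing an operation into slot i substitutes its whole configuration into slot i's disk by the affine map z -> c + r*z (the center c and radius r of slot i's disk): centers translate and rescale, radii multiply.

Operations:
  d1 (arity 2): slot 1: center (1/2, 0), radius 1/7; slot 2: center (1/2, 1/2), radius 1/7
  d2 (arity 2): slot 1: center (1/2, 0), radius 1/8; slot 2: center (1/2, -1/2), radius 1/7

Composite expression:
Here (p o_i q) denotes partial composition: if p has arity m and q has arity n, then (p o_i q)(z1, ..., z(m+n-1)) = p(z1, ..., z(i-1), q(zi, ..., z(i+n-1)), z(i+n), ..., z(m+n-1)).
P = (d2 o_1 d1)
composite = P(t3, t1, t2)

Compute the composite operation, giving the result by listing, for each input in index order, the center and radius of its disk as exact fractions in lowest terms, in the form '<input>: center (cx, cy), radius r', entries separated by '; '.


Nesting under d2 composes maps z -> c + r*z down each t-path.
t3: after 2 affine steps, its disk has center (9/16, 0), radius 1/56
t1: after 2 affine steps, its disk has center (9/16, 1/16), radius 1/56
t2: after 1 affine step, its disk has center (1/2, -1/2), radius 1/7

t1: center (9/16, 1/16), radius 1/56; t2: center (1/2, -1/2), radius 1/7; t3: center (9/16, 0), radius 1/56


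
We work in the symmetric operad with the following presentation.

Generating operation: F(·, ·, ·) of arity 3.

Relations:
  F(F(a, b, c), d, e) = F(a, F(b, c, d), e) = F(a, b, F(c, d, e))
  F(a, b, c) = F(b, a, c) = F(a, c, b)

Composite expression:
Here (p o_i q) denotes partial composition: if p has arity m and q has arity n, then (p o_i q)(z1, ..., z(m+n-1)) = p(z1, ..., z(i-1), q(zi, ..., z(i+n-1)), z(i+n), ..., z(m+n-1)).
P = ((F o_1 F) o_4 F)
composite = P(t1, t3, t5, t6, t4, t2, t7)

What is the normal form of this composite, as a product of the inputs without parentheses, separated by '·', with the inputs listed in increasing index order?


t1 · t2 · t3 · t4 · t5 · t6 · t7

Reordering under F is free, so list the t-inputs canonically.
F(t1, t3, t5) collapses to t1 · t3 · t5
F(t6, t4, t2) collapses to t6 · t4 · t2
F(F(t1, t3, t5), F(t6, t4, t2), t7) collapses to t1 · t3 · t5 · t6 · t4 · t2 · t7
sorting the factors by input index: t1 · t2 · t3 · t4 · t5 · t6 · t7


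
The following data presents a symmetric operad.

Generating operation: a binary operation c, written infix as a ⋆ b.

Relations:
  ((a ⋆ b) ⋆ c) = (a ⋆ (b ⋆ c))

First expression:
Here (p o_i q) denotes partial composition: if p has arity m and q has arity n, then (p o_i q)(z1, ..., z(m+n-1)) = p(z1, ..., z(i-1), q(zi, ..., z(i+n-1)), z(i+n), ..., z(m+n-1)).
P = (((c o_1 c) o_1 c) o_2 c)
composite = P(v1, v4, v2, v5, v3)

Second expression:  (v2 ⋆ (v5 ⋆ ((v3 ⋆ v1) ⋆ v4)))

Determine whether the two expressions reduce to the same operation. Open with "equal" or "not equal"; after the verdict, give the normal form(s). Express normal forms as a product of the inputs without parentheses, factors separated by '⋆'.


In normal form, the first expression is v1 ⋆ v4 ⋆ v2 ⋆ v5 ⋆ v3
In normal form, the second expression is v2 ⋆ v5 ⋆ v3 ⋆ v1 ⋆ v4
The normal forms differ: not equal.

not equal; first: v1 ⋆ v4 ⋆ v2 ⋆ v5 ⋆ v3; second: v2 ⋆ v5 ⋆ v3 ⋆ v1 ⋆ v4


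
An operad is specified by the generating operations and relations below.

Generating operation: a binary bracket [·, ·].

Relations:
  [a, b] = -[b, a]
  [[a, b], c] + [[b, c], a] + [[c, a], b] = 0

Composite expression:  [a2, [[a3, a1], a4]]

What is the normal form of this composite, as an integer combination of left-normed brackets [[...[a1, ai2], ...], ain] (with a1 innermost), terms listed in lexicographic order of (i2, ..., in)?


Left-normed coefficients sit on the a1-initial expansion words.
Composite bracket: [a2, [[a3, a1], a4]]
The bracket unfolds into 8 signed words via [a, b] = ab - ba (2^3 = 8).
The a1-initial words carry the normal form:
  a1a3a4a2 (sign +1) contributes +[[[a1, a3], a4], a2]

[[[a1, a3], a4], a2]


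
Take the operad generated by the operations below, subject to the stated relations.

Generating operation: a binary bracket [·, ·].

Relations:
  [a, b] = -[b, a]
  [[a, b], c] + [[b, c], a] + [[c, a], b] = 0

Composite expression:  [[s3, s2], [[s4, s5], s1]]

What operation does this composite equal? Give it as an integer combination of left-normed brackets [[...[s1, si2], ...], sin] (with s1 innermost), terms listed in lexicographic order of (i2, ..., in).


-[[[[s1, s4], s5], s2], s3] + [[[[s1, s4], s5], s3], s2] + [[[[s1, s5], s4], s2], s3] - [[[[s1, s5], s4], s3], s2]

Expand each bracket as ab - ba; the s1-initial words give the coefficients.
Composite bracket: [[s3, s2], [[s4, s5], s1]]
Under [a, b] = ab - ba we get 16 signed associative words (2^4 = 16).
Words beginning with s1 determine it all:
  from s1s4s5s2s3, sign -1: term -[[[[s1, s4], s5], s2], s3]
  from s1s4s5s3s2, sign +1: term +[[[[s1, s4], s5], s3], s2]
  from s1s5s4s2s3, sign +1: term +[[[[s1, s5], s4], s2], s3]
  from s1s5s4s3s2, sign -1: term -[[[[s1, s5], s4], s3], s2]


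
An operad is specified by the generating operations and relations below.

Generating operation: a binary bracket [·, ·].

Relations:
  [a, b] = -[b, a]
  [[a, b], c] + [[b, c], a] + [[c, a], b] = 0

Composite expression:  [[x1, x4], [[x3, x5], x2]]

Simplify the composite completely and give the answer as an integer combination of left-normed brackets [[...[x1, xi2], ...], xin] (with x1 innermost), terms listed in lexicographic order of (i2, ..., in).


-[[[[x1, x4], x2], x3], x5] + [[[[x1, x4], x2], x5], x3] + [[[[x1, x4], x3], x5], x2] - [[[[x1, x4], x5], x3], x2]

Expand each bracket as ab - ba; the x1-initial words give the coefficients.
Composite bracket: [[x1, x4], [[x3, x5], x2]]
Full expansion: 16 signed words from ab - ba (2^4 = 16).
The x1-initial words carry the normal form:
  sign of x1x4x2x3x5 is -1, so it contributes -[[[[x1, x4], x2], x3], x5]
  sign of x1x4x2x5x3 is +1, so it contributes +[[[[x1, x4], x2], x5], x3]
  sign of x1x4x3x5x2 is +1, so it contributes +[[[[x1, x4], x3], x5], x2]
  sign of x1x4x5x3x2 is -1, so it contributes -[[[[x1, x4], x5], x3], x2]


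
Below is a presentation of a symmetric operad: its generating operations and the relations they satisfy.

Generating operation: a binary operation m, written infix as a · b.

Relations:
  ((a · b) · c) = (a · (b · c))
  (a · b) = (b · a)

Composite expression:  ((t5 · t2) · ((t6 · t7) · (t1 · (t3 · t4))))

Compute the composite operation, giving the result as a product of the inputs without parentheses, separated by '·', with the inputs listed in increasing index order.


t1 · t2 · t3 · t4 · t5 · t6 · t7

Shape and order are irrelevant to m; the t-input set decides.
(t5 · t2) collapses to t5 · t2
(t6 · t7) collapses to t6 · t7
(t3 · t4) collapses to t3 · t4
(t1 · (t3 · t4)) collapses to t1 · t3 · t4
((t6 · t7) · (t1 · (t3 · t4))) collapses to t6 · t7 · t1 · t3 · t4
((t5 · t2) · ((t6 · t7) · (t1 · (t3 · t4)))) collapses to t5 · t2 · t6 · t7 · t1 · t3 · t4
commutativity sorts the factors: t1 · t2 · t3 · t4 · t5 · t6 · t7


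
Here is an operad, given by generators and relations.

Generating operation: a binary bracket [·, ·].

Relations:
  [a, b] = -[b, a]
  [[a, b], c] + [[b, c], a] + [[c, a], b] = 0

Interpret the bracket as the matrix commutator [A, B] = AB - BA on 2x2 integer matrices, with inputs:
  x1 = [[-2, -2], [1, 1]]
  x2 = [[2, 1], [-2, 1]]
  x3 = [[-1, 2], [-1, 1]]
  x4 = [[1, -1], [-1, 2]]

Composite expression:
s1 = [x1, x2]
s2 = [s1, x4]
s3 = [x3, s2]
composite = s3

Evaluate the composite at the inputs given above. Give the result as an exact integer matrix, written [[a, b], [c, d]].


[x1, x2] = [[3, -1], [-5, -3]]
[[x1, x2], x4] = [[-4, -7], [11, 4]]
[x3, [[x1, x2], x4]] = [[15, 30], [30, -15]]

[[15, 30], [30, -15]]


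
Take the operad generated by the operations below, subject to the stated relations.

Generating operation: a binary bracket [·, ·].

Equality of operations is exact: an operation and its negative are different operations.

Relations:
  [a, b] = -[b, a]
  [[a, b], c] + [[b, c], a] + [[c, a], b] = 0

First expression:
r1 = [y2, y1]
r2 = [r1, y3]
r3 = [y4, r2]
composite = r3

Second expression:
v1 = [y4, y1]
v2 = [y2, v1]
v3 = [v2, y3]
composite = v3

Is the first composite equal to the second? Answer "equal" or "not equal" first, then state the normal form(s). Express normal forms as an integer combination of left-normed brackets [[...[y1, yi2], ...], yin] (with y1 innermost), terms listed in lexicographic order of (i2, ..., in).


In normal form, the first expression is [[[y1, y2], y3], y4]
In normal form, the second expression is [[[y1, y4], y2], y3]
No match — not equal.

not equal; the first gives [[[y1, y2], y3], y4] and the second [[[y1, y4], y2], y3]


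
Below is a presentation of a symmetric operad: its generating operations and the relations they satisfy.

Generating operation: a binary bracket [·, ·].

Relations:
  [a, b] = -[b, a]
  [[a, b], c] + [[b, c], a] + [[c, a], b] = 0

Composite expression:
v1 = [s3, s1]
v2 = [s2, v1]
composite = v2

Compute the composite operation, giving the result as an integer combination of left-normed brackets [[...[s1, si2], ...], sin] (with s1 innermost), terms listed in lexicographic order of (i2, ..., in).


[[s1, s3], s2]

Left-normed coefficients sit on the s1-initial expansion words.
Composite bracket: [s2, [s3, s1]]
Full expansion: 4 signed words from ab - ba (2^2 = 4).
Coefficients come from the s1-initial words:
  sign of s1s3s2 is +1, so it contributes +[[s1, s3], s2]


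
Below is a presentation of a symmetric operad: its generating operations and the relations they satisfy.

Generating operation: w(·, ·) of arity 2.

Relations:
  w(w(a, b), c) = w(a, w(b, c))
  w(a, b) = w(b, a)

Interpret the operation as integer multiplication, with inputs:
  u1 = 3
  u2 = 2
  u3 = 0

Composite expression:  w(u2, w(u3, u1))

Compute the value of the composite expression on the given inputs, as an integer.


0

w(u3, u1) = 0
w(u2, w(u3, u1)) = 0


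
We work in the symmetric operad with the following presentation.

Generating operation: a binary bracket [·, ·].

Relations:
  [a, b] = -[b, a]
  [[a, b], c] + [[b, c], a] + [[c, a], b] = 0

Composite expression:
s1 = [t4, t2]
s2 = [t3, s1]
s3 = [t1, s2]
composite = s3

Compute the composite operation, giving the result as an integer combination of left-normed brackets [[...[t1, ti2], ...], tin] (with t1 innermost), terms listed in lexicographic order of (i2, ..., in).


[[[t1, t2], t4], t3] - [[[t1, t3], t2], t4] + [[[t1, t3], t4], t2] - [[[t1, t4], t2], t3]


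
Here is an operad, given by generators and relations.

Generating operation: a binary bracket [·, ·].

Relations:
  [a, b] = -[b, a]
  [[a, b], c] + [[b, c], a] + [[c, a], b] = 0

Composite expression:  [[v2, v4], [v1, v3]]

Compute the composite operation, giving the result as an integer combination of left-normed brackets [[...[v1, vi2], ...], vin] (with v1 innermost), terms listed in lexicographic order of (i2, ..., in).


-[[[v1, v3], v2], v4] + [[[v1, v3], v4], v2]


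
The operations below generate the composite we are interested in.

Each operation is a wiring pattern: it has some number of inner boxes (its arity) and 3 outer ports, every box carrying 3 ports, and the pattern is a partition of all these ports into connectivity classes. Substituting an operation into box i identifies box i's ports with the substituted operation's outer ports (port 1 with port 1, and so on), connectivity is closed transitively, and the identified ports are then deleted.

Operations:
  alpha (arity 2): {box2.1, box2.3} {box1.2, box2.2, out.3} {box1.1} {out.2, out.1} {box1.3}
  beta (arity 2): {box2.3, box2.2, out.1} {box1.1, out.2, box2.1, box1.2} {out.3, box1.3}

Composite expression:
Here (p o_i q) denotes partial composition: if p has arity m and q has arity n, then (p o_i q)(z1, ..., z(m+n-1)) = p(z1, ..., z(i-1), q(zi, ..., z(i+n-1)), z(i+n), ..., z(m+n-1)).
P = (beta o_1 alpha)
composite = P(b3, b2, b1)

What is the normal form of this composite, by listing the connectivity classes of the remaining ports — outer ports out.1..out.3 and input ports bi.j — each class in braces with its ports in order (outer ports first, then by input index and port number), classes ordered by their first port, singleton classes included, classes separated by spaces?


{out.1, b1.2, b1.3} {out.2, b1.1} {out.3, b2.2, b3.2} {b2.1, b2.3} {b3.1} {b3.3}

Two ports join when wires chain via beta-identified ports.
after alpha, the pattern on (b3, b2) reads {out.1, out.2} {out.3, b2.2, b3.2} {b2.1, b2.3} {b3.1} {b3.3} (out.j = its outer ports)
after beta, the pattern on (b3, b2, b1) reads {out.1, b1.2, b1.3} {out.2, b1.1} {out.3, b2.2, b3.2} {b2.1, b2.3} {b3.1} {b3.3} (out.j = its outer ports)


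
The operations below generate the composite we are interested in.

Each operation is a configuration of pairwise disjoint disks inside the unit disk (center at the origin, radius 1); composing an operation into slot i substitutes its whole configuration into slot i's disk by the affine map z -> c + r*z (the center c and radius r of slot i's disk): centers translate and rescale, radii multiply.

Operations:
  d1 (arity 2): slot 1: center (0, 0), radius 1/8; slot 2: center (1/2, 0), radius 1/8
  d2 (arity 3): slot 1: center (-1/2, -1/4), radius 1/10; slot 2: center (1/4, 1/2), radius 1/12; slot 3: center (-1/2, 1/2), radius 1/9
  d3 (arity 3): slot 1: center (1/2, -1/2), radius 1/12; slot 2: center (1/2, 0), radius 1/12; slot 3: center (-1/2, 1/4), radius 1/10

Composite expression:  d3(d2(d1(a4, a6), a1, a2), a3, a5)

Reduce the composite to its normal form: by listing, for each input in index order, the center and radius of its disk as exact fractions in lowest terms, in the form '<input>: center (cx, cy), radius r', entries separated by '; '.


a1: center (25/48, -11/24), radius 1/144; a2: center (11/24, -11/24), radius 1/108; a3: center (1/2, 0), radius 1/12; a4: center (11/24, -25/48), radius 1/960; a5: center (-1/2, 1/4), radius 1/10; a6: center (37/80, -25/48), radius 1/960


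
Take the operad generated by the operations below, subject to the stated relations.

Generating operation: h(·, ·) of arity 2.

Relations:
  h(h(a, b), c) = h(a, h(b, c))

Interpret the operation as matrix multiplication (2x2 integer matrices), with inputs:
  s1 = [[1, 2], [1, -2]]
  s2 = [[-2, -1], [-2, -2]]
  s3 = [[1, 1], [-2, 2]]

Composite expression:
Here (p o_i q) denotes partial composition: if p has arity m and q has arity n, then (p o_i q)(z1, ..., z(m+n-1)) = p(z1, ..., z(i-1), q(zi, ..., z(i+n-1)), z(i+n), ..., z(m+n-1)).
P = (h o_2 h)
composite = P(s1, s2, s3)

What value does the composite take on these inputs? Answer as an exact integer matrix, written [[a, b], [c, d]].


[[4, -16], [-4, 8]]

h(s2, s3) = [[0, -4], [2, -6]]
h(s1, h(s2, s3)) = [[4, -16], [-4, 8]]


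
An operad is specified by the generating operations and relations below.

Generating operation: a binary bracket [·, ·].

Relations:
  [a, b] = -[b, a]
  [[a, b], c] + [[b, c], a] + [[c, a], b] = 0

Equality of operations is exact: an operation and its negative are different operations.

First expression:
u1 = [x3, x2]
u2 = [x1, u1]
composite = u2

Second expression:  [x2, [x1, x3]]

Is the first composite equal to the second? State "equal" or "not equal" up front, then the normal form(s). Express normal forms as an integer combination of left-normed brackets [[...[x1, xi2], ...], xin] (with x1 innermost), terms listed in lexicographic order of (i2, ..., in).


not equal — first -[[x1, x2], x3] + [[x1, x3], x2], second -[[x1, x3], x2]

The first composite normalizes to -[[x1, x2], x3] + [[x1, x3], x2]
The second composite normalizes to -[[x1, x3], x2]
No match — not equal.


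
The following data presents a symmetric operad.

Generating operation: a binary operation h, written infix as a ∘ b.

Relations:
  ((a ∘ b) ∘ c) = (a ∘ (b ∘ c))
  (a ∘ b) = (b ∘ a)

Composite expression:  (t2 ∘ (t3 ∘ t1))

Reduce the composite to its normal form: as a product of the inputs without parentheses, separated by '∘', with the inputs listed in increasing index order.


t1 ∘ t2 ∘ t3

Both nesting and order wash out for h; what remains is which t's occur.
(t3 ∘ t1) flattens to t3 ∘ t1
(t2 ∘ (t3 ∘ t1)) flattens to t2 ∘ t3 ∘ t1
putting the inputs in ascending order: t1 ∘ t2 ∘ t3


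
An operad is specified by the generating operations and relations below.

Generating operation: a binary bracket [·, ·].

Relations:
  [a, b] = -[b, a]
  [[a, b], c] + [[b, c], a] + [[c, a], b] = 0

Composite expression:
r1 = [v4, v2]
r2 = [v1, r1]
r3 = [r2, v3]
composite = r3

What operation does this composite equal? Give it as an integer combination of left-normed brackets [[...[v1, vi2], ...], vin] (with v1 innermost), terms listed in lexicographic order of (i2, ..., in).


Antisymmetry and Jacobi reduce to v1-anchored left-normed brackets.
Composite bracket: [[v1, [v4, v2]], v3]
The bracket unfolds into 8 signed words via [a, b] = ab - ba (2^3 = 8).
Words beginning with v1 determine it all:
  word v1v2v4v3 has sign -1, contributing -[[[v1, v2], v4], v3]
  word v1v4v2v3 has sign +1, contributing +[[[v1, v4], v2], v3]

-[[[v1, v2], v4], v3] + [[[v1, v4], v2], v3]


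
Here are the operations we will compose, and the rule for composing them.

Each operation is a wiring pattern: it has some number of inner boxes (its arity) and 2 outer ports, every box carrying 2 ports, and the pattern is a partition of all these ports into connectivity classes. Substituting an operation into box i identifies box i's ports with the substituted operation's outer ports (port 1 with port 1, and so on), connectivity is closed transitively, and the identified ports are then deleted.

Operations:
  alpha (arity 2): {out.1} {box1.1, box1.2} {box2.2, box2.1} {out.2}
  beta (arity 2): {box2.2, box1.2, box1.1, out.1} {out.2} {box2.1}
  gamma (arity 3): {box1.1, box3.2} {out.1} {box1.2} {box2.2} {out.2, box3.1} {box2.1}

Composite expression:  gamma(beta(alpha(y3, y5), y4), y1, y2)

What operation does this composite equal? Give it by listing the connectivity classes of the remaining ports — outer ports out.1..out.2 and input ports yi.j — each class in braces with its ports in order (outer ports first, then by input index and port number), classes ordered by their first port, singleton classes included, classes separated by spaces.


Substituting into gamma glues patterns; closure does the rest.
composing alpha on (y3, y5), with out.j its own outer ports: {out.1} {out.2} {y3.1, y3.2} {y5.1, y5.2}
composing beta on (y3, y5, y4), with out.j its own outer ports: {out.1, y4.2} {out.2} {y3.1, y3.2} {y4.1} {y5.1, y5.2}
composing gamma on (y3, y5, y4, y1, y2), with out.j its own outer ports: {out.1} {out.2, y2.1} {y1.1} {y1.2} {y2.2, y4.2} {y3.1, y3.2} {y4.1} {y5.1, y5.2}

{out.1} {out.2, y2.1} {y1.1} {y1.2} {y2.2, y4.2} {y3.1, y3.2} {y4.1} {y5.1, y5.2}


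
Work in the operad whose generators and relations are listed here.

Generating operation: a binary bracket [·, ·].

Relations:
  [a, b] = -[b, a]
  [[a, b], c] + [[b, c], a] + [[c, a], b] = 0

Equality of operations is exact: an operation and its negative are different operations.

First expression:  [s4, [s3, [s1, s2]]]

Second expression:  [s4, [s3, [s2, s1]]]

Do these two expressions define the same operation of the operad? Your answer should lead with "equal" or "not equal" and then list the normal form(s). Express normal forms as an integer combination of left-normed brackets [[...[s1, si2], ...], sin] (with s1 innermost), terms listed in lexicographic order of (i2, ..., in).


not equal; first: [[[s1, s2], s3], s4]; second: -[[[s1, s2], s3], s4]


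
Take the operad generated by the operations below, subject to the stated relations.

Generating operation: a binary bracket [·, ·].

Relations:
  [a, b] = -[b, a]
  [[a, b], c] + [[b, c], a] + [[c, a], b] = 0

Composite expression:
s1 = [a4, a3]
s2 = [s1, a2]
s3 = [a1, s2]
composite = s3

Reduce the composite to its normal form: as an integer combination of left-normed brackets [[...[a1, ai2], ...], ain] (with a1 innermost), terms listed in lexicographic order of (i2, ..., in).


[[[a1, a2], a3], a4] - [[[a1, a2], a4], a3] - [[[a1, a3], a4], a2] + [[[a1, a4], a3], a2]

Expand each bracket as ab - ba; the a1-initial words give the coefficients.
Composite bracket: [a1, [[a4, a3], a2]]
Each bracket splits as ab - ba, giving 8 signed words (2^3 = 8).
Collect the words opening with a1:
  word a1a2a3a4 has sign +1, contributing +[[[a1, a2], a3], a4]
  word a1a2a4a3 has sign -1, contributing -[[[a1, a2], a4], a3]
  word a1a3a4a2 has sign -1, contributing -[[[a1, a3], a4], a2]
  word a1a4a3a2 has sign +1, contributing +[[[a1, a4], a3], a2]


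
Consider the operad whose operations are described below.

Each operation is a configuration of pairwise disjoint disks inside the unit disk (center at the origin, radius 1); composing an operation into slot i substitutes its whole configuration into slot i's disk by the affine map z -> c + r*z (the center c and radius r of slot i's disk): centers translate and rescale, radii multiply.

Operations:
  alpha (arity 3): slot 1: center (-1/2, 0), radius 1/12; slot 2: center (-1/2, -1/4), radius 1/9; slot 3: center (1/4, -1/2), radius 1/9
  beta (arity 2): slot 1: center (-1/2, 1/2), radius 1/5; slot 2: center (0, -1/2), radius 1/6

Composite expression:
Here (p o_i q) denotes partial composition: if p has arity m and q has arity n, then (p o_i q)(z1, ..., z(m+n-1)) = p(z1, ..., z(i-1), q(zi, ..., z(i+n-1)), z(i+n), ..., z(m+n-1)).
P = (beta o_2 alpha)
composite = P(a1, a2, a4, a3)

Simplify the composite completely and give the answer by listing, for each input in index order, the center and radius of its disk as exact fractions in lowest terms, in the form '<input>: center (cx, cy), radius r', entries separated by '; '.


a1: center (-1/2, 1/2), radius 1/5; a2: center (-1/12, -1/2), radius 1/72; a3: center (1/24, -7/12), radius 1/54; a4: center (-1/12, -13/24), radius 1/54

Below beta, radii multiply path by path; the a-disk centers shift.
a1: after 1 affine step, its disk has center (-1/2, 1/2), radius 1/5
a2: after 2 affine steps, its disk has center (-1/12, -1/2), radius 1/72
a4: after 2 affine steps, its disk has center (-1/12, -13/24), radius 1/54
a3: after 2 affine steps, its disk has center (1/24, -7/12), radius 1/54


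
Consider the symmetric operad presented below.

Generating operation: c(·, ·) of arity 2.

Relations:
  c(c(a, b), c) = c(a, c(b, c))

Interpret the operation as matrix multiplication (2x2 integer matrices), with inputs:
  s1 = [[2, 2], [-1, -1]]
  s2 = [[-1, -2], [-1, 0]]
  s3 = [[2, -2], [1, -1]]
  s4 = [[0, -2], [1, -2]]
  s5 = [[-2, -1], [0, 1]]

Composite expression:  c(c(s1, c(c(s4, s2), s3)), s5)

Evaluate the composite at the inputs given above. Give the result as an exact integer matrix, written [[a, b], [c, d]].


c(s4, s2) = [[2, 0], [1, -2]]
c(c(s4, s2), s3) = [[4, -4], [0, 0]]
c(s1, c(c(s4, s2), s3)) = [[8, -8], [-4, 4]]
c(c(s1, c(c(s4, s2), s3)), s5) = [[-16, -16], [8, 8]]

[[-16, -16], [8, 8]]


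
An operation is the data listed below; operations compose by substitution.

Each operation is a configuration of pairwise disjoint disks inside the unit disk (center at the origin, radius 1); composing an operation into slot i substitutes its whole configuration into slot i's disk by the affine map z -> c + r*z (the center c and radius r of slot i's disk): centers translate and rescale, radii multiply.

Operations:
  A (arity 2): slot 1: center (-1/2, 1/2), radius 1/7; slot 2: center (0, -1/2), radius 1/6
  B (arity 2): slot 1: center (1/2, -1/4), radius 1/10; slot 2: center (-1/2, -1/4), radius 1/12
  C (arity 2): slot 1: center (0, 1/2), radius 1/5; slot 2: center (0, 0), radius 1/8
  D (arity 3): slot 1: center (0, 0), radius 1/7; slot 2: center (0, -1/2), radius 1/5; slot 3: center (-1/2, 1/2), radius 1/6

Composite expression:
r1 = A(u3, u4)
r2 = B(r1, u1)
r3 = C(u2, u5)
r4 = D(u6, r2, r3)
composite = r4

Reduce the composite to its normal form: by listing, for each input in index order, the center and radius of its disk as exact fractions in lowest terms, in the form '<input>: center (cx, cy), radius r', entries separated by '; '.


u1: center (-1/10, -11/20), radius 1/60; u2: center (-1/2, 7/12), radius 1/30; u3: center (9/100, -27/50), radius 1/350; u4: center (1/10, -14/25), radius 1/300; u5: center (-1/2, 1/2), radius 1/48; u6: center (0, 0), radius 1/7

Follow each u-input down from D: c' goes to c + r*c', radius to r*r'.
u6 passes through 1 substitution, ending at center (0, 0), radius 1/7
u3 passes through 3 substitutions, ending at center (9/100, -27/50), radius 1/350
u4 passes through 3 substitutions, ending at center (1/10, -14/25), radius 1/300
u1 passes through 2 substitutions, ending at center (-1/10, -11/20), radius 1/60
u2 passes through 2 substitutions, ending at center (-1/2, 7/12), radius 1/30
u5 passes through 2 substitutions, ending at center (-1/2, 1/2), radius 1/48


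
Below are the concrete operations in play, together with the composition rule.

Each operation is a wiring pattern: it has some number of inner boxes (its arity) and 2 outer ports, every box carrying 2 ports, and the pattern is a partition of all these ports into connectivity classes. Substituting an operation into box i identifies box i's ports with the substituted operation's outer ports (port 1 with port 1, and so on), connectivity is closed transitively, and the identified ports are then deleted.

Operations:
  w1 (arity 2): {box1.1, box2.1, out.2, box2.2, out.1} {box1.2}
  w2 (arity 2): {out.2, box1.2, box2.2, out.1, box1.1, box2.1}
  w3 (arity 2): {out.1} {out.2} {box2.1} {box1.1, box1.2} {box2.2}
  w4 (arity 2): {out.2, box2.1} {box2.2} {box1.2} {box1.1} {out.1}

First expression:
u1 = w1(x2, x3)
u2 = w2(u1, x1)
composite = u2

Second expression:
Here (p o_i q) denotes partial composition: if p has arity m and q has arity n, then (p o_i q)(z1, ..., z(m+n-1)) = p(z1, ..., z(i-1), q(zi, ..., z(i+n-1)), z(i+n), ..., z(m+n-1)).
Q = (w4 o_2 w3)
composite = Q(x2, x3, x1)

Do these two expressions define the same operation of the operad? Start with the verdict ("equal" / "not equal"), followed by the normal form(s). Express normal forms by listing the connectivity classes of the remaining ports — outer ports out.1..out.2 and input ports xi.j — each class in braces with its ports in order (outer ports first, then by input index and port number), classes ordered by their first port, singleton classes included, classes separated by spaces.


not equal; first: {out.1, out.2, x1.1, x1.2, x2.1, x3.1, x3.2} {x2.2}; second: {out.1} {out.2} {x1.1} {x1.2} {x2.1} {x2.2} {x3.1, x3.2}


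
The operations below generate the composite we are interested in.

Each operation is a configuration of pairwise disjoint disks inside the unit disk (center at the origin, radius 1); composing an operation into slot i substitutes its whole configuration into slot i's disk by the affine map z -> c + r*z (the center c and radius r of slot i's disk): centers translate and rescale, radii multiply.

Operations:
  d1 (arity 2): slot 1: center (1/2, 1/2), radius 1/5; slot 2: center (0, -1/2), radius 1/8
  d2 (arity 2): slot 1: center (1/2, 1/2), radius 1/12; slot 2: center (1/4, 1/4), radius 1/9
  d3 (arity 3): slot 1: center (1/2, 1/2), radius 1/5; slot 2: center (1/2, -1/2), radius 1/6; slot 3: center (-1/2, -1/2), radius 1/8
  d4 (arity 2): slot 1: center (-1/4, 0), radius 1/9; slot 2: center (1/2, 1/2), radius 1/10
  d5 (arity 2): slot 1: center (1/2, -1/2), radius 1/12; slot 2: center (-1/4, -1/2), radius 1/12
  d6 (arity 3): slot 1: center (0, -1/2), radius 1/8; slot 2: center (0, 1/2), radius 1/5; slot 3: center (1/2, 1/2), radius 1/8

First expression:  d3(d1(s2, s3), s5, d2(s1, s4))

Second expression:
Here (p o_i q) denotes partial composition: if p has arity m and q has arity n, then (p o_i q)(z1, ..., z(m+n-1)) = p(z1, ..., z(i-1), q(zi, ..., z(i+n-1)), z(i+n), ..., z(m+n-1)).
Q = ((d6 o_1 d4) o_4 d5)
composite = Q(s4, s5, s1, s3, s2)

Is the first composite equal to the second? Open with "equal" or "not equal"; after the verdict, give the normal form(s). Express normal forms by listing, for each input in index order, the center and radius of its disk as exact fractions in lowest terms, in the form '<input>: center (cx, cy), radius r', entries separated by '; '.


not equal; the first gives s1: center (-7/16, -7/16), radius 1/96; s2: center (3/5, 3/5), radius 1/25; s3: center (1/2, 2/5), radius 1/40; s4: center (-15/32, -15/32), radius 1/72; s5: center (1/2, -1/2), radius 1/6 and the second s1: center (0, 1/2), radius 1/5; s2: center (15/32, 7/16), radius 1/96; s3: center (9/16, 7/16), radius 1/96; s4: center (-1/32, -1/2), radius 1/72; s5: center (1/16, -7/16), radius 1/80

The first expression reduces to s1: center (-7/16, -7/16), radius 1/96; s2: center (3/5, 3/5), radius 1/25; s3: center (1/2, 2/5), radius 1/40; s4: center (-15/32, -15/32), radius 1/72; s5: center (1/2, -1/2), radius 1/6
The second expression reduces to s1: center (0, 1/2), radius 1/5; s2: center (15/32, 7/16), radius 1/96; s3: center (9/16, 7/16), radius 1/96; s4: center (-1/32, -1/2), radius 1/72; s5: center (1/16, -7/16), radius 1/80
No match — not equal.


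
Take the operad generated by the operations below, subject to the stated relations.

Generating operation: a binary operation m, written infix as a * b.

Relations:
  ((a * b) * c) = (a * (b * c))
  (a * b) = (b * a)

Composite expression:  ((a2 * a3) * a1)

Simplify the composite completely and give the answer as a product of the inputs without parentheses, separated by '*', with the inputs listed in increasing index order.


a1 * a2 * a3

Key point: m commutes, so take the a-inputs in any fixed order.
(a2 * a3) reduces to a2 * a3
((a2 * a3) * a1) reduces to a2 * a3 * a1
rearranged into index order: a1 * a2 * a3


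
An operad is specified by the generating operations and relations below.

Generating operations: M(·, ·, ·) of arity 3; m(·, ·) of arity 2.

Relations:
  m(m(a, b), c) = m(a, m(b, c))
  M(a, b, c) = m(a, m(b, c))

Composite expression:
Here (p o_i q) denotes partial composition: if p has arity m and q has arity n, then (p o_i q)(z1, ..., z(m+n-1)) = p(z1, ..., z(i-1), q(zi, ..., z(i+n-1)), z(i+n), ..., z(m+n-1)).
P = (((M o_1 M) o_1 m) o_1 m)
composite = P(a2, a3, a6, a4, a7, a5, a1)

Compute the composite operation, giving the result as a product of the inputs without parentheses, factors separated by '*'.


a2 * a3 * a6 * a4 * a7 * a5 * a1

Key point: M is associative — brackets drop, the a-order remains.
m(a2, a3) collapses to a2 * a3
m(m(a2, a3), a6) collapses to a2 * a3 * a6
M(m(m(a2, a3), a6), a4, a7) collapses to a2 * a3 * a6 * a4 * a7
M(M(m(m(a2, a3), a6), a4, a7), a5, a1) collapses to a2 * a3 * a6 * a4 * a7 * a5 * a1
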